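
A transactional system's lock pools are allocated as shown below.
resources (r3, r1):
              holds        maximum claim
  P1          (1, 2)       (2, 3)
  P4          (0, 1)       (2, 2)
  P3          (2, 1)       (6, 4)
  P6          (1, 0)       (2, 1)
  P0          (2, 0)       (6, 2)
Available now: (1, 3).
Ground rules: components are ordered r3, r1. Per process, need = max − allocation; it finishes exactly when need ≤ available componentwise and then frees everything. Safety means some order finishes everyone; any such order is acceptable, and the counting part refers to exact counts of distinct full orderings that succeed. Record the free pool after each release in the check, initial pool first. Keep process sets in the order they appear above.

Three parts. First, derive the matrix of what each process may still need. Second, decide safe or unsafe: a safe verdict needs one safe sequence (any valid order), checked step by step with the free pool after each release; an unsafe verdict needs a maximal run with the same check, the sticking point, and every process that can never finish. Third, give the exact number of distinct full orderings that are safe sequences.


(1) Outstanding need per process (order r3, r1):
  P1: (1, 1)
  P4: (2, 1)
  P3: (4, 3)
  P6: (1, 1)
  P0: (4, 2)
(2) The state is UNSAFE.
Key observation: the wall is r3: completing P6, P1, P4 brings the pool only to (3, 6), and all the rest need more.
Going as far as possible: P6, P1, P4; after that, nothing fits. Check, step by step:
  pool = (1, 3)
  P6: need (1, 1) fits (1, 3); releases (1, 0), pool now (2, 3)
  P1: need (1, 1) fits (2, 3); releases (1, 2), pool now (3, 5)
  P4: need (2, 1) fits (3, 5); releases (0, 1), pool now (3, 6)
  P3 still needs (4, 3) but only (3, 6) is free — short on r3
  P0 still needs (4, 2) but only (3, 6) is free — short on r3
Permanently blocked: P3 and P0.
(3) Exactly 0 of the possible complete orderings are safe sequences.


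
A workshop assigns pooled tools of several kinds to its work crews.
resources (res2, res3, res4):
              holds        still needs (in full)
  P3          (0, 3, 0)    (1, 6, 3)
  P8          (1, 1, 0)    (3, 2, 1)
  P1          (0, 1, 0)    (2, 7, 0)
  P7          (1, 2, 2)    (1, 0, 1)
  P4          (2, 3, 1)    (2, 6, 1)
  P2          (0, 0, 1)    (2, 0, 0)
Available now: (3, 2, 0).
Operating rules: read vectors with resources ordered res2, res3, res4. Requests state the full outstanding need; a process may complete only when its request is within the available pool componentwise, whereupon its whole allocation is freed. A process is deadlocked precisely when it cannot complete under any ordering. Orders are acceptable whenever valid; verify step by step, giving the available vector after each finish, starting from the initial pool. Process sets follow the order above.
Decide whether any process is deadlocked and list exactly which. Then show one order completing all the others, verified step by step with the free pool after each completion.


Deadlocked set: P3, P1 and P4.
Key observation: no order helps: past P2, P8, P7, the free pool tops out at (5, 5, 3), below what each blocked process needs in res3.
A valid finishing order for the others: P2, P8, P7. Step-by-step check:
  pool = (3, 2, 0)
  P2 needs (2, 0, 0) <= (3, 2, 0) -> finishes; pool += (0, 0, 1) = (3, 2, 1)
  P8 needs (3, 2, 1) <= (3, 2, 1) -> finishes; pool += (1, 1, 0) = (4, 3, 1)
  P7 needs (1, 0, 1) <= (4, 3, 1) -> finishes; pool += (1, 2, 2) = (5, 5, 3)
The blocked processes can never fit:
  blocked: P3 wants (1, 6, 3), pool (5, 5, 3) — not enough res3
  blocked: P1 wants (2, 7, 0), pool (5, 5, 3) — not enough res3
  blocked: P4 wants (2, 6, 1), pool (5, 5, 3) — not enough res3


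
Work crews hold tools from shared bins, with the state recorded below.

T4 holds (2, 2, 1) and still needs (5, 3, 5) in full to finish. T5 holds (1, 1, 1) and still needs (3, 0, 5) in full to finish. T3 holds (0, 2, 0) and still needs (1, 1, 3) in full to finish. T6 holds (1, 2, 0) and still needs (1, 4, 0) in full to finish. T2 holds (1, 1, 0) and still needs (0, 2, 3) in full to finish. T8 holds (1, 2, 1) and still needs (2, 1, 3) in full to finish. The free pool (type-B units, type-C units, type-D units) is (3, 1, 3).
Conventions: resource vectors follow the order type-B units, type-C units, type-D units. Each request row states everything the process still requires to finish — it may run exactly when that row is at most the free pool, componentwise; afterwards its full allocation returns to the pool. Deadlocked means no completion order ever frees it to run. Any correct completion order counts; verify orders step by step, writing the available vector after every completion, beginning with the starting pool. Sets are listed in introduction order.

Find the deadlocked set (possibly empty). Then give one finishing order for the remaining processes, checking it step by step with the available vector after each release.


Deadlocked: T4 and T5.
Key observation: after T8, T2, T6, T3 complete, (6, 8, 4) is the best the pool ever gets, yet each leftover process wants more type-D units.
One completion order for the rest: T8, T2, T6, T3. Verifying each step:
  pool = (3, 1, 3)
  T8: need (2, 1, 3) fits (3, 1, 3); releases (1, 2, 1), pool now (4, 3, 4)
  T2: need (0, 2, 3) fits (4, 3, 4); releases (1, 1, 0), pool now (5, 4, 4)
  T6: need (1, 4, 0) fits (5, 4, 4); releases (1, 2, 0), pool now (6, 6, 4)
  T3: need (1, 1, 3) fits (6, 6, 4); releases (0, 2, 0), pool now (6, 8, 4)
The stuck group stays short no matter what:
  T4 cannot run: need (5, 3, 5) vs free (6, 8, 4) (insufficient type-D units)
  T5 cannot run: need (3, 0, 5) vs free (6, 8, 4) (insufficient type-D units)


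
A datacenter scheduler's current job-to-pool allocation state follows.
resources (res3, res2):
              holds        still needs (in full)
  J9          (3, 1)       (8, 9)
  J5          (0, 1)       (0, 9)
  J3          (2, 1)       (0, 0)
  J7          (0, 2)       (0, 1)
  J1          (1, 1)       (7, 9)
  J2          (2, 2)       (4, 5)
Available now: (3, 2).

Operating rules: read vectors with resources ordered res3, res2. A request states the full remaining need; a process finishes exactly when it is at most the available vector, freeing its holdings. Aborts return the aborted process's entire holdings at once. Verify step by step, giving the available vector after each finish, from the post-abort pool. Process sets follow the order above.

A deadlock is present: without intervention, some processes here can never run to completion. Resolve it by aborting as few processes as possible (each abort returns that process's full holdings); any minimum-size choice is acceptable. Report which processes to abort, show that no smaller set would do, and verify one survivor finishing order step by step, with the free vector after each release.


Abort J5 and J1.
Key observation: the deadlocked J9 becomes finishable only because J5 and J1 released (1, 2); it completes at step 4 below.
Minimality, checking each single-abort alternative: J9 alone leaves J5 blocked (short on res2); J5 alone leaves J9 blocked (short on res3 and res2); J3 alone leaves J9 blocked (short on res3 and res2); J7 alone leaves J9 blocked (short on res3 and res2); J1 alone leaves J9 blocked (short on res2); J2 alone leaves J9 blocked (short on res3 and res2).
One survivor order: J7, J3, J2, J9. Step-by-step check (post-abort pool first):
  pool = (4, 4)
  run J7 (needs (0, 1), free (4, 4)); after release of (0, 2) the pool is (4, 6)
  run J3 (needs (0, 0), free (4, 6)); after release of (2, 1) the pool is (6, 7)
  run J2 (needs (4, 5), free (6, 7)); after release of (2, 2) the pool is (8, 9)
  run J9 (needs (8, 9), free (8, 9)); after release of (3, 1) the pool is (11, 10)


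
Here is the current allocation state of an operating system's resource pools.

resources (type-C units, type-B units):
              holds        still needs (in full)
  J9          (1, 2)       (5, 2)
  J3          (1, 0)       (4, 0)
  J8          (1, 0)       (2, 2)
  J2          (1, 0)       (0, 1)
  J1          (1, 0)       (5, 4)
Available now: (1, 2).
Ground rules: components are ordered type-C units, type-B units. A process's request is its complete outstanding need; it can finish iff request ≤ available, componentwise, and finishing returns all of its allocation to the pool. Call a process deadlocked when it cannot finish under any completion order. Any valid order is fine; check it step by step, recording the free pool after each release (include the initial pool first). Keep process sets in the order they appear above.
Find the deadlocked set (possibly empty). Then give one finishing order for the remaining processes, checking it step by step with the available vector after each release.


The deadlocked set is J9, J3 and J1.
Key observation: J2, J8 can finish, but then (3, 2) is all there is, and the blocked group's type-C units demands exceed it.
A valid finishing order for the others: J2, J8. Step-by-step check:
  pool = (1, 2)
  J2: need (0, 1) fits (1, 2); releases (1, 0), pool now (2, 2)
  J8: need (2, 2) fits (2, 2); releases (1, 0), pool now (3, 2)
None of the blocked processes ever fits:
  J9 still needs (5, 2) but only (3, 2) is free — short on type-C units
  J3 still needs (4, 0) but only (3, 2) is free — short on type-C units
  J1 still needs (5, 4) but only (3, 2) is free — short on type-C units and type-B units


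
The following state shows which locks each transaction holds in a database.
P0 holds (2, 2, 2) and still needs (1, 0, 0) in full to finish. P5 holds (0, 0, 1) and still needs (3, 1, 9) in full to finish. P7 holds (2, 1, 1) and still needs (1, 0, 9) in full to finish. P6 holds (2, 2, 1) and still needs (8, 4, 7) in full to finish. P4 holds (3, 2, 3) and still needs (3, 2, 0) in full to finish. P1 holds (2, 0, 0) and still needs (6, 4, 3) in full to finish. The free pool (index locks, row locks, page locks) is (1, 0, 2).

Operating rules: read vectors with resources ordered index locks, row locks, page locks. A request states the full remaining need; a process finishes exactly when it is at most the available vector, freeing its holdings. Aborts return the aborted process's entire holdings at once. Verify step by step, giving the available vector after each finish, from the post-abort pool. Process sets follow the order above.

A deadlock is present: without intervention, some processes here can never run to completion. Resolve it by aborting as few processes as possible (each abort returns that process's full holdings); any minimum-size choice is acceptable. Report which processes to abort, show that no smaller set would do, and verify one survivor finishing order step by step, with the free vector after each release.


The answer: abort P5.
Key observation: the returned (0, 0, 1) from P5 is what brings P7 — unrunnable before, under any order — into play at step 5.
No smaller set exists: with zero aborts the deadlock remains.
Survivors finish in the order: P0, P4, P1, P6, P7. Verifying each step (pool after the aborts first):
  pool = (1, 0, 3)
  P0: need (1, 0, 0) fits (1, 0, 3); releases (2, 2, 2), pool now (3, 2, 5)
  P4: need (3, 2, 0) fits (3, 2, 5); releases (3, 2, 3), pool now (6, 4, 8)
  P1: need (6, 4, 3) fits (6, 4, 8); releases (2, 0, 0), pool now (8, 4, 8)
  P6: need (8, 4, 7) fits (8, 4, 8); releases (2, 2, 1), pool now (10, 6, 9)
  P7: need (1, 0, 9) fits (10, 6, 9); releases (2, 1, 1), pool now (12, 7, 10)


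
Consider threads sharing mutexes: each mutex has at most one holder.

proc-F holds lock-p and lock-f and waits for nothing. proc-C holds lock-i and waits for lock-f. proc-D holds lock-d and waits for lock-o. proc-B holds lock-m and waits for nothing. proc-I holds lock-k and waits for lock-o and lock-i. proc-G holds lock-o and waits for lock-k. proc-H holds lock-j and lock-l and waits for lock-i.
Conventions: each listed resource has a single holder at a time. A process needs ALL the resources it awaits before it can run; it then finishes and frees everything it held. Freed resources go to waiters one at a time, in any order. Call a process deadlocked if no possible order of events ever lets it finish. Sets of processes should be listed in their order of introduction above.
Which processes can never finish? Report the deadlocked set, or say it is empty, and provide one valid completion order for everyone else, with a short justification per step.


Deadlocked set: proc-D, proc-I and proc-G.
Key observation: the waits loop around proc-G -> proc-I -> proc-G with no way out; proc-D waits into the deadlock from upstream.
The rest can finish in the order proc-F, proc-B, proc-C, proc-H.
Verifying each step:
  proc-F waits on nothing -> runs at once and releases lock-p and lock-f
  proc-B waits on nothing -> runs at once and releases lock-m
  proc-C waits on lock-f — all released -> runs and releases lock-i
  proc-H waits on lock-i — all released -> runs and releases lock-j and lock-l


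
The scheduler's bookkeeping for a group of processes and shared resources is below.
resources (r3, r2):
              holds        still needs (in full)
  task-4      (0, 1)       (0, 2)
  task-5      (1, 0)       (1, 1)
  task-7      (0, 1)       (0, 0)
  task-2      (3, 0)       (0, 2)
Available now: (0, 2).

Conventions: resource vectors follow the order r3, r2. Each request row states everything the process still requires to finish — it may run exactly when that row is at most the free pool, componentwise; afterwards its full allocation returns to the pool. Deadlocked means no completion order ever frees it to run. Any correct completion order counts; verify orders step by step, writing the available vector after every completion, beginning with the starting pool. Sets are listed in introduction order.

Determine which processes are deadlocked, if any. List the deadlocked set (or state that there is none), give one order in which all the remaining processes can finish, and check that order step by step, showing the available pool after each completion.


No process is deadlocked.
Key observation: no deadlock: task-7 fits now, and the freed resources carry the rest through.
A valid finishing order for the others: task-7, task-4, task-2, task-5. Walking it through:
  pool = (0, 2)
  task-7: need (0, 0) fits (0, 2); releases (0, 1), pool now (0, 3)
  task-4: need (0, 2) fits (0, 3); releases (0, 1), pool now (0, 4)
  task-2: need (0, 2) fits (0, 4); releases (3, 0), pool now (3, 4)
  task-5: need (1, 1) fits (3, 4); releases (1, 0), pool now (4, 4)


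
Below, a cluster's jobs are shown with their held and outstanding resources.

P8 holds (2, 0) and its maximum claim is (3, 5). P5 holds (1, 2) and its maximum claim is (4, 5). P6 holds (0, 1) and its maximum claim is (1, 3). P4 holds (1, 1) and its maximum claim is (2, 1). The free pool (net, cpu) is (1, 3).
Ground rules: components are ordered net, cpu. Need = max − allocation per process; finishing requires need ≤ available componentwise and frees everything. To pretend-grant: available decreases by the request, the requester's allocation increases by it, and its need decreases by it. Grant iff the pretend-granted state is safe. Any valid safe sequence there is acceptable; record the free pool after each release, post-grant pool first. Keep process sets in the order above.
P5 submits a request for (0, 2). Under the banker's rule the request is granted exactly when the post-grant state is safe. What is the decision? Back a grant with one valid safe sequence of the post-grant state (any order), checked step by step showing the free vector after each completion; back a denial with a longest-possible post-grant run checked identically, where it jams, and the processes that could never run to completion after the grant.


DENY: after the grant no complete ordering would exist.
Key observation: after P4, P6 the pool peaks at (2, 3), and each blocked process is short somewhere: P8 on cpu; P5 on net.
Pretend the grant happened; the run P4, P6 goes as far as possible. Check, step by step:
  pool = (1, 1)
  P4: need (1, 0) fits (1, 1); releases (1, 1), pool now (2, 2)
  P6: need (1, 2) fits (2, 2); releases (0, 1), pool now (2, 3)
  blocked: P8 wants (1, 5), pool (2, 3) — not enough cpu
  blocked: P5 wants (3, 1), pool (2, 3) — not enough net
Had the request been granted, P8 and P5 could never finish.


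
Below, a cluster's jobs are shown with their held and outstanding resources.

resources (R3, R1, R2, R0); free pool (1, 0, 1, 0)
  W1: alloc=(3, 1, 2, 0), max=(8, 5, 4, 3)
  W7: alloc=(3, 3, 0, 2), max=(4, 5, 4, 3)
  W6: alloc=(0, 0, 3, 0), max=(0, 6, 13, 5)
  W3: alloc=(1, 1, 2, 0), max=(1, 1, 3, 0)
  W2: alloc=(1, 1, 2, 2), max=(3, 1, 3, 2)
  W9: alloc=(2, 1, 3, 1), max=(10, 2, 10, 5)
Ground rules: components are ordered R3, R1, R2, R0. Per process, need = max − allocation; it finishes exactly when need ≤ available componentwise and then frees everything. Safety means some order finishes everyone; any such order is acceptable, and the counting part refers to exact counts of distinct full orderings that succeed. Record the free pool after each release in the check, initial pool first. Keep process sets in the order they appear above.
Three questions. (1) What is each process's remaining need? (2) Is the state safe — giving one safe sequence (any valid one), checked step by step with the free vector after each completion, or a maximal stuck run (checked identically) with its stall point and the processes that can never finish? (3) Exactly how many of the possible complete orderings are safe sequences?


(1) Need matrix, components ordered R3, R1, R2, R0:
  W1: (5, 4, 2, 3)
  W7: (1, 2, 4, 1)
  W6: (0, 6, 10, 5)
  W3: (0, 0, 1, 0)
  W2: (2, 0, 1, 0)
  W9: (8, 1, 7, 4)
(2) SAFE. One safe sequence: W3, W2, W7, W1, W9, W6.
Key observation: W3 is the earliest step where a requested resource binds exactly: need (0, 0, 1, 0), pool (1, 0, 1, 0) at its turn.
Step-by-step check:
  pool = (1, 0, 1, 0)
  run W3 (needs (0, 0, 1, 0), free (1, 0, 1, 0)); after release of (1, 1, 2, 0) the pool is (2, 1, 3, 0)
  run W2 (needs (2, 0, 1, 0), free (2, 1, 3, 0)); after release of (1, 1, 2, 2) the pool is (3, 2, 5, 2)
  run W7 (needs (1, 2, 4, 1), free (3, 2, 5, 2)); after release of (3, 3, 0, 2) the pool is (6, 5, 5, 4)
  run W1 (needs (5, 4, 2, 3), free (6, 5, 5, 4)); after release of (3, 1, 2, 0) the pool is (9, 6, 7, 4)
  run W9 (needs (8, 1, 7, 4), free (9, 6, 7, 4)); after release of (2, 1, 3, 1) the pool is (11, 7, 10, 5)
  run W6 (needs (0, 6, 10, 5), free (11, 7, 10, 5)); after release of (0, 0, 3, 0) the pool is (11, 7, 13, 5)
(3) Precisely 1 of the possible complete orderings is a safe sequence.


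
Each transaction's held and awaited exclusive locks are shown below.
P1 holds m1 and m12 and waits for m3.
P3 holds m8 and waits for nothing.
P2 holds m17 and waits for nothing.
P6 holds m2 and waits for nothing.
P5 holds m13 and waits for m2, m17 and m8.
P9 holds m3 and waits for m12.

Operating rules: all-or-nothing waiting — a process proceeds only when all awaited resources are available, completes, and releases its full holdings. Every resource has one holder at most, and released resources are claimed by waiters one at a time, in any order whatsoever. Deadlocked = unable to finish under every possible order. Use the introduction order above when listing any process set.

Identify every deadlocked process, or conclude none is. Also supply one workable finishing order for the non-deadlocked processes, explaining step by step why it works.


The deadlocked set is P1 and P9.
Key observation: the wait chain closes on itself along P1 -> P9 -> P1; no other process is dragged down with it.
The rest can finish in the order P2, P6, P3, P5.
Walking it through:
  P2: no waits; runs immediately, freeing m17
  P6: no waits; runs immediately, freeing m2
  P3: no waits; runs immediately, freeing m8
  run P5 (all its waits — m2, m17 and m8 — are resolved); releases m13


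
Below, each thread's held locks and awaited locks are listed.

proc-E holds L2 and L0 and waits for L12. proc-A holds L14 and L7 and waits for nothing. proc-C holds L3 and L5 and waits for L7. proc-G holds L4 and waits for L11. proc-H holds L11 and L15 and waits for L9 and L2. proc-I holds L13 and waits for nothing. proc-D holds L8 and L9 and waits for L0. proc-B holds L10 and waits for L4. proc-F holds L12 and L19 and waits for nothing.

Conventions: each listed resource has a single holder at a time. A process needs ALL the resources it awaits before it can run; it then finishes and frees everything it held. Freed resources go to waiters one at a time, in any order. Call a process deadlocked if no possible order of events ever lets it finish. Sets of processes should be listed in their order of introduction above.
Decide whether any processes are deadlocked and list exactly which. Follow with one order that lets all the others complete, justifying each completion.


The deadlocked set is empty.
Key observation: there is no circular wait here — follow any chain and it reaches a process that is free to run now.
A valid finishing order for the others: proc-F, proc-A, proc-E, proc-D, proc-I, proc-C, proc-H, proc-G, proc-B.
Verifying each step:
  run proc-F (it waits on nothing); releases L12 and L19
  run proc-A (it waits on nothing); releases L14 and L7
  run proc-E (all its waits — L12 — are resolved); releases L2 and L0
  run proc-D (all its waits — L0 — are resolved); releases L8 and L9
  run proc-I (it waits on nothing); releases L13
  run proc-C (all its waits — L7 — are resolved); releases L3 and L5
  run proc-H (all its waits — L9 and L2 — are resolved); releases L11 and L15
  run proc-G (all its waits — L11 — are resolved); releases L4
  run proc-B (all its waits — L4 — are resolved); releases L10


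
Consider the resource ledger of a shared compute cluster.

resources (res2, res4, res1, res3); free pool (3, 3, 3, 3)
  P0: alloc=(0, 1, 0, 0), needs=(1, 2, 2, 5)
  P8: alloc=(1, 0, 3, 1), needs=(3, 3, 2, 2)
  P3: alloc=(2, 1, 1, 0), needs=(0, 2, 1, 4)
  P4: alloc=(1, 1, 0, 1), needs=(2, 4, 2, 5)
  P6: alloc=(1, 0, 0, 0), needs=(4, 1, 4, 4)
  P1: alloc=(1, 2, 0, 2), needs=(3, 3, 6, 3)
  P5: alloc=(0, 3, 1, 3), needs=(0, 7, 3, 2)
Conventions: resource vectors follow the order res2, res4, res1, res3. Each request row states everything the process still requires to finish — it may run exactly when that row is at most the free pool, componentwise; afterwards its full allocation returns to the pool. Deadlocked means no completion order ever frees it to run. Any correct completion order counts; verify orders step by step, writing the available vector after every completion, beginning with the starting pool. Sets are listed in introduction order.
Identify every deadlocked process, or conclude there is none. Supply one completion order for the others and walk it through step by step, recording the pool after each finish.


No process is deadlocked.
Key observation: P8 leads a chain of completions in which each release enables another process.
The rest can finish in the order P8, P1, P0, P4, P3, P6, P5. Check, step by step:
  pool = (3, 3, 3, 3)
  run P8 (needs (3, 3, 2, 2), free (3, 3, 3, 3)); after release of (1, 0, 3, 1) the pool is (4, 3, 6, 4)
  run P1 (needs (3, 3, 6, 3), free (4, 3, 6, 4)); after release of (1, 2, 0, 2) the pool is (5, 5, 6, 6)
  run P0 (needs (1, 2, 2, 5), free (5, 5, 6, 6)); after release of (0, 1, 0, 0) the pool is (5, 6, 6, 6)
  run P4 (needs (2, 4, 2, 5), free (5, 6, 6, 6)); after release of (1, 1, 0, 1) the pool is (6, 7, 6, 7)
  run P3 (needs (0, 2, 1, 4), free (6, 7, 6, 7)); after release of (2, 1, 1, 0) the pool is (8, 8, 7, 7)
  run P6 (needs (4, 1, 4, 4), free (8, 8, 7, 7)); after release of (1, 0, 0, 0) the pool is (9, 8, 7, 7)
  run P5 (needs (0, 7, 3, 2), free (9, 8, 7, 7)); after release of (0, 3, 1, 3) the pool is (9, 11, 8, 10)


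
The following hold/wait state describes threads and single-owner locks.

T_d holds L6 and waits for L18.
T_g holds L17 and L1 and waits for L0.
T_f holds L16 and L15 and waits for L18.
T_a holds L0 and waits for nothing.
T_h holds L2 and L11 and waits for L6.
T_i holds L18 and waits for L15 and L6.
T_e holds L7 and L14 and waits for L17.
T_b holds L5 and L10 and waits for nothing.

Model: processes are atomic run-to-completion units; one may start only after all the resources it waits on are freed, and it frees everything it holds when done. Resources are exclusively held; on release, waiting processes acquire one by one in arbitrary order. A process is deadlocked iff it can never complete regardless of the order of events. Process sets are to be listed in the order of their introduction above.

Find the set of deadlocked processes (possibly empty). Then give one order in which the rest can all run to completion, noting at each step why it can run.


Deadlocked set: T_d, T_f, T_h and T_i.
Key observation: the knot is the closed ring of waits T_d -> T_i -> T_d; T_f is caught in further circular waits and T_h waits into the deadlock from upstream.
A valid finishing order for the others: T_a, T_g, T_b, T_e.
Check, step by step:
  T_a: no waits; runs immediately, freeing L0
  T_g waits on L0 — all released -> runs and releases L17 and L1
  T_b: no waits; runs immediately, freeing L5 and L10
  T_e waits on L17 — all released -> runs and releases L7 and L14


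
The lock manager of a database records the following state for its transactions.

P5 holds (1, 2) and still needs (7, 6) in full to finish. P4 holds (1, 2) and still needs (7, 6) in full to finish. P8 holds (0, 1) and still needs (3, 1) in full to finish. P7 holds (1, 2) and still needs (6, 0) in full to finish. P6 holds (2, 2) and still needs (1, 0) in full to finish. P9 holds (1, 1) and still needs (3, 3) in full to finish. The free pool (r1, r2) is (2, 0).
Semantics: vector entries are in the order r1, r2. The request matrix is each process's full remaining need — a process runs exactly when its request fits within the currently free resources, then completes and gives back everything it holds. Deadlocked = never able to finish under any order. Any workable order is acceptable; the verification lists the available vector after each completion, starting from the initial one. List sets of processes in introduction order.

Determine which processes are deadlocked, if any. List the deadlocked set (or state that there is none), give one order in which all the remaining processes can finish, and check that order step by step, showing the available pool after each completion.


Deadlocked: P5, P4 and P7.
Key observation: P6, P8, P9 can finish, but then (5, 4) is all there is, and the blocked group's r1 demands exceed it.
One completion order for the rest: P6, P8, P9. Step-by-step check:
  pool = (2, 0)
  P6 needs (1, 0) <= (2, 0) -> finishes; pool += (2, 2) = (4, 2)
  P8 needs (3, 1) <= (4, 2) -> finishes; pool += (0, 1) = (4, 3)
  P9 needs (3, 3) <= (4, 3) -> finishes; pool += (1, 1) = (5, 4)
None of the blocked processes ever fits:
  P5 cannot run: need (7, 6) vs free (5, 4) (insufficient r1 and r2)
  P4 cannot run: need (7, 6) vs free (5, 4) (insufficient r1 and r2)
  P7 cannot run: need (6, 0) vs free (5, 4) (insufficient r1)


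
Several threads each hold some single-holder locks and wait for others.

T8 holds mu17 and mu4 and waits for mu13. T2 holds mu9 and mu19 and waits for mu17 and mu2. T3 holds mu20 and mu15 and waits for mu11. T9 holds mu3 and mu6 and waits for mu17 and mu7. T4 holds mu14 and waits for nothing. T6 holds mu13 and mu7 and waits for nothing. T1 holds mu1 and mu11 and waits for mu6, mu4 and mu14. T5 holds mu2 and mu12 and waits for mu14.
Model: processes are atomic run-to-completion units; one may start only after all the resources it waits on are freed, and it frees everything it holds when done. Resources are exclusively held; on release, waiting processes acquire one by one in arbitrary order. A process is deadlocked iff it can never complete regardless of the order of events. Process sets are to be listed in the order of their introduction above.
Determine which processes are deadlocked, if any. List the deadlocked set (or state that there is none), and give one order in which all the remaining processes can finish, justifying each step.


Nothing here is deadlocked.
Key observation: the waits form no ring: some process can always run, and its releases unblock the others one by one.
The rest can finish in the order T6, T8, T9, T4, T5, T2, T1, T3.
Step-by-step check:
  T6: no waits; runs immediately, freeing mu13 and mu7
  T8: everything it awaited (mu13) is free; runs, freeing mu17 and mu4
  T9: everything it awaited (mu17 and mu7) is free; runs, freeing mu3 and mu6
  T4: no waits; runs immediately, freeing mu14
  T5: everything it awaited (mu14) is free; runs, freeing mu2 and mu12
  T2: everything it awaited (mu17 and mu2) is free; runs, freeing mu9 and mu19
  T1: everything it awaited (mu6, mu4 and mu14) is free; runs, freeing mu1 and mu11
  T3: everything it awaited (mu11) is free; runs, freeing mu20 and mu15


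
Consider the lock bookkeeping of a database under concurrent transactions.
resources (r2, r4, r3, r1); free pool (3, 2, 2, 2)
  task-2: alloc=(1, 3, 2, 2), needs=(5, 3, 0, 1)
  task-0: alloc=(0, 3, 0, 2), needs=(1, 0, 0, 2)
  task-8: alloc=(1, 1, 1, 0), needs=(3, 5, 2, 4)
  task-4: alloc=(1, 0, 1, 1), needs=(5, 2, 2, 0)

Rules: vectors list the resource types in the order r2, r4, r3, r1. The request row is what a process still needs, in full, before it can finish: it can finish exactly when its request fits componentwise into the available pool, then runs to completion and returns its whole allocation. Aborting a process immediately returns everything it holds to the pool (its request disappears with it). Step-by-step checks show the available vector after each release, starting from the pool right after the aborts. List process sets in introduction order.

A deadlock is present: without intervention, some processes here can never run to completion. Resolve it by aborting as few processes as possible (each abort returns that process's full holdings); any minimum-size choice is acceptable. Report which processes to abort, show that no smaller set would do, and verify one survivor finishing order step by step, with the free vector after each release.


The answer: abort task-4.
Key observation: the deadlocked task-2 becomes finishable only because task-4 released (1, 0, 1, 1); it completes at step 3 below.
No smaller set exists: with zero aborts the deadlock remains.
Survivors finish in the order: task-0, task-8, task-2. Step-by-step check (pool after the aborts first):
  pool = (4, 2, 3, 3)
  task-0: need (1, 0, 0, 2) fits (4, 2, 3, 3); releases (0, 3, 0, 2), pool now (4, 5, 3, 5)
  task-8: need (3, 5, 2, 4) fits (4, 5, 3, 5); releases (1, 1, 1, 0), pool now (5, 6, 4, 5)
  task-2: need (5, 3, 0, 1) fits (5, 6, 4, 5); releases (1, 3, 2, 2), pool now (6, 9, 6, 7)


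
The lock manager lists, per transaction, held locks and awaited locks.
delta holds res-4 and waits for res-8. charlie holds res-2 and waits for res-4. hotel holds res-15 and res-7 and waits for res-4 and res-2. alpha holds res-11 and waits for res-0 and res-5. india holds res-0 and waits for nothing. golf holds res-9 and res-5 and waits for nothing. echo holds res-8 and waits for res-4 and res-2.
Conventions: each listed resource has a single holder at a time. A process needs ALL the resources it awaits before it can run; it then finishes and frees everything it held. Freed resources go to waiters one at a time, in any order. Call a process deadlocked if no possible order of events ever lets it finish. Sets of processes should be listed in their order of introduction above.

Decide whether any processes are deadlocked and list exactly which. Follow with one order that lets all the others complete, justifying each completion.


Deadlocked set: delta, charlie, hotel and echo.
Key observation: along delta -> echo -> delta, each member waits on what the next one holds — a deadlock; charlie is caught in further circular waits and hotel waits into the deadlock from upstream.
The rest can finish in the order golf, india, alpha.
Walking it through:
  run golf (it waits on nothing); releases res-9 and res-5
  run india (it waits on nothing); releases res-0
  run alpha (all its waits — res-0 and res-5 — are resolved); releases res-11


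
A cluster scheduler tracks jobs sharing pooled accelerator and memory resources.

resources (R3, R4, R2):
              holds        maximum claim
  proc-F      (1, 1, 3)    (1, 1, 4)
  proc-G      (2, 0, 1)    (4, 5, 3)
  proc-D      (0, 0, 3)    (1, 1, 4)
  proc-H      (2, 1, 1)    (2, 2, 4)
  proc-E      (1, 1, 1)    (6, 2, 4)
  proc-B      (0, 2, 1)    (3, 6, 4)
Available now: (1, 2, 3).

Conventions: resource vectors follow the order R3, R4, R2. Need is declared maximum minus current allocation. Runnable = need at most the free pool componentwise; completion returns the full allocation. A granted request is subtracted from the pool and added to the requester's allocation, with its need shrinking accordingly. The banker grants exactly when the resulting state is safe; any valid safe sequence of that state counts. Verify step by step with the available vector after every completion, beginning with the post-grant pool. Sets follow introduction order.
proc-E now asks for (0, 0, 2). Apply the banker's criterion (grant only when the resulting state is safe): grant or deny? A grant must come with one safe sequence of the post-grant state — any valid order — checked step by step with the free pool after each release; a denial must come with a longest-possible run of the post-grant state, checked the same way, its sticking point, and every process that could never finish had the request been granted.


GRANT — the state after the grant stays safe, e.g. via proc-F, proc-D, proc-H, proc-B, proc-G, proc-E.
Key observation: the transfer keeps a workable pool ((1, 2, 1)); proc-F starts the safe sequence.
Verifying the post-grant state step by step:
  pool = (1, 2, 1)
  run proc-F (needs (0, 0, 1), free (1, 2, 1)); after release of (1, 1, 3) the pool is (2, 3, 4)
  run proc-D (needs (1, 1, 1), free (2, 3, 4)); after release of (0, 0, 3) the pool is (2, 3, 7)
  run proc-H (needs (0, 1, 3), free (2, 3, 7)); after release of (2, 1, 1) the pool is (4, 4, 8)
  run proc-B (needs (3, 4, 3), free (4, 4, 8)); after release of (0, 2, 1) the pool is (4, 6, 9)
  run proc-G (needs (2, 5, 2), free (4, 6, 9)); after release of (2, 0, 1) the pool is (6, 6, 10)
  run proc-E (needs (5, 1, 1), free (6, 6, 10)); after release of (1, 1, 3) the pool is (7, 7, 13)


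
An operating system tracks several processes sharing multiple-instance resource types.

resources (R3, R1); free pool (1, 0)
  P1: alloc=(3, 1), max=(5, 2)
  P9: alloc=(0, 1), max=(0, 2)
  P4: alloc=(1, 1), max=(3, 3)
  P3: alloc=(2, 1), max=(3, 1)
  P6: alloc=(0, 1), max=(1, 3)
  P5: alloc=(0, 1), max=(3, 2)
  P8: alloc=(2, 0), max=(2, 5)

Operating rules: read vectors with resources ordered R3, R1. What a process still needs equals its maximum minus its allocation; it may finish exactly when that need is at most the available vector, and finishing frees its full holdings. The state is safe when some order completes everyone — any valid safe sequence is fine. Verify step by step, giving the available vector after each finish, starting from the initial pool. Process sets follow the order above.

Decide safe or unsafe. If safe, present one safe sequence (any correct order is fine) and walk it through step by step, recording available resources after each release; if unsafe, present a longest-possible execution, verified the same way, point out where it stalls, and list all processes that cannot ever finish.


SAFE. One safe sequence: P3, P9, P4, P5, P1, P6, P8.
Key observation: P3 marks the first exact bind of the order: its need (1, 0) fits the free (1, 0) with zero slack on a requested resource.
Step-by-step check:
  pool = (1, 0)
  P3 needs (1, 0) <= (1, 0) -> finishes; pool += (2, 1) = (3, 1)
  P9 needs (0, 1) <= (3, 1) -> finishes; pool += (0, 1) = (3, 2)
  P4 needs (2, 2) <= (3, 2) -> finishes; pool += (1, 1) = (4, 3)
  P5 needs (3, 1) <= (4, 3) -> finishes; pool += (0, 1) = (4, 4)
  P1 needs (2, 1) <= (4, 4) -> finishes; pool += (3, 1) = (7, 5)
  P6 needs (1, 2) <= (7, 5) -> finishes; pool += (0, 1) = (7, 6)
  P8 needs (0, 5) <= (7, 6) -> finishes; pool += (2, 0) = (9, 6)


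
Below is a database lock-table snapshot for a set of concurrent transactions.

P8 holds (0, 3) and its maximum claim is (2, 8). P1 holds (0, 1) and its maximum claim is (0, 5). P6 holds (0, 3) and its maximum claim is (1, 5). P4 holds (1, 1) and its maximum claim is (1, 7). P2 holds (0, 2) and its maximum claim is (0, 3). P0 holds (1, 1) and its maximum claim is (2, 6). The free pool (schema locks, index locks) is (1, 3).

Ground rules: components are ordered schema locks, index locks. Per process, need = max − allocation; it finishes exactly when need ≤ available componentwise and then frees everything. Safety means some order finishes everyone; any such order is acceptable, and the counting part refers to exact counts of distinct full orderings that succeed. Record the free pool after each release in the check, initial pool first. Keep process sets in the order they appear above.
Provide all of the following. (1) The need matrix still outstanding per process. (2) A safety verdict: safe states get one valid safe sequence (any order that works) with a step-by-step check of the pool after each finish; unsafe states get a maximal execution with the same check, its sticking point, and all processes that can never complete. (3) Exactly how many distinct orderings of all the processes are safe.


(1) Need matrix, components ordered schema locks, index locks:
  P8: (2, 5)
  P1: (0, 4)
  P6: (1, 2)
  P4: (0, 6)
  P2: (0, 1)
  P0: (1, 5)
(2) SAFE. One safe sequence: P6, P2, P4, P1, P8, P0.
Key observation: reading the order forward, P6 is the first process whose need (1, 2) meets the free pool (1, 3) exactly on a resource it requests.
Verifying each step:
  pool = (1, 3)
  run P6 (needs (1, 2), free (1, 3)); after release of (0, 3) the pool is (1, 6)
  run P2 (needs (0, 1), free (1, 6)); after release of (0, 2) the pool is (1, 8)
  run P4 (needs (0, 6), free (1, 8)); after release of (1, 1) the pool is (2, 9)
  run P1 (needs (0, 4), free (2, 9)); after release of (0, 1) the pool is (2, 10)
  run P8 (needs (2, 5), free (2, 10)); after release of (0, 3) the pool is (2, 13)
  run P0 (needs (1, 5), free (2, 13)); after release of (1, 1) the pool is (3, 14)
(3) The exact count: 136 of the possible complete orderings are safe sequences.


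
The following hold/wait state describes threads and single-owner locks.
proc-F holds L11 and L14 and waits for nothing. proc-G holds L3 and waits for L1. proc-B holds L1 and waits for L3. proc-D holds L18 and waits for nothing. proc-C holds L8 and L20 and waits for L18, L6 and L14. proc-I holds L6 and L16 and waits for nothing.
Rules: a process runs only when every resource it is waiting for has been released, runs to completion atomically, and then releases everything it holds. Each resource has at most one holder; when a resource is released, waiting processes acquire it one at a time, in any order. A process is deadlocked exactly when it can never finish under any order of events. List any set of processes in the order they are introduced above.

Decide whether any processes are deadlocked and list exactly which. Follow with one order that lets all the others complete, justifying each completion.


The deadlocked set is proc-G and proc-B.
Key observation: nobody on the ring proc-G -> proc-B -> proc-G can start until another member finishes, which never happens; no other process is dragged down with it.
The rest can finish in the order proc-I, proc-D, proc-F, proc-C.
Verifying each step:
  proc-I waits on nothing -> runs at once and releases L6 and L16
  proc-D waits on nothing -> runs at once and releases L18
  proc-F waits on nothing -> runs at once and releases L11 and L14
  run proc-C (all its waits — L18, L6 and L14 — are resolved); releases L8 and L20


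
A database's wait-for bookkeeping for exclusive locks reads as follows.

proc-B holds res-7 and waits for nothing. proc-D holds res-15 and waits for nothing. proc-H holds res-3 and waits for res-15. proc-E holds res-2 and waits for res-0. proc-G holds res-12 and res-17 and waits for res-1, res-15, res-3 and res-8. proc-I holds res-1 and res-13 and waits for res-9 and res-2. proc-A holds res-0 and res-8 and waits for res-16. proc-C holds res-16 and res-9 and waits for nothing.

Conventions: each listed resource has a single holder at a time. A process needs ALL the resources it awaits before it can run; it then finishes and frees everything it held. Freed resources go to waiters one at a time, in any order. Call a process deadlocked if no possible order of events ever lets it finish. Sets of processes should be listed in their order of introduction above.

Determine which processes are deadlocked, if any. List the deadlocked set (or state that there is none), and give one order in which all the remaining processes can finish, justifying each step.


The deadlocked set is empty.
Key observation: the wait graph is acyclic; completion cascades from the unblocked processes through everyone else.
The rest can finish in the order proc-D, proc-C, proc-B, proc-A, proc-E, proc-I, proc-H, proc-G.
Verifying each step:
  run proc-D (it waits on nothing); releases res-15
  run proc-C (it waits on nothing); releases res-16 and res-9
  run proc-B (it waits on nothing); releases res-7
  run proc-A (all its waits — res-16 — are resolved); releases res-0 and res-8
  run proc-E (all its waits — res-0 — are resolved); releases res-2
  run proc-I (all its waits — res-9 and res-2 — are resolved); releases res-1 and res-13
  run proc-H (all its waits — res-15 — are resolved); releases res-3
  run proc-G (all its waits — res-1, res-15, res-3 and res-8 — are resolved); releases res-12 and res-17
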